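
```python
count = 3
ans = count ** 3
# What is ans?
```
Trace:
  count=3
  count=3, ans=27

Final answer: 27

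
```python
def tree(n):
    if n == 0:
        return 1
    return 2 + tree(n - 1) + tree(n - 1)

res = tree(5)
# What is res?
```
Call trace (a repeated sub-call is expanded the first time; later identical calls just restate its return value):
tree(n=5)
  tree(n=4)
    tree(n=3)
      tree(n=2)
        tree(n=1)
          tree(n=0)
          -> return 1
          tree(n=0)
          -> return 1
        -> return 4
        tree(n=1) -> return 4  (same call as traced above)
      -> return 10
      tree(n=2) -> return 10  (same call as traced above)
    -> return 22
    tree(n=3) -> return 22  (same call as traced above)
  -> return 46
  tree(n=4) -> return 46  (same call as traced above)
-> return 94

Final answer: 94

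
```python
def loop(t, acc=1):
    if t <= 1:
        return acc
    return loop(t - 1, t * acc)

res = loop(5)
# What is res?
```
Call trace:
loop(t=5, acc=1)
  loop(t=4, acc=5)
    loop(t=3, acc=20)
      loop(t=2, acc=60)
        loop(t=1, acc=120)
        -> return 120
      -> return 120
    -> return 120
  -> return 120
-> return 120

Final answer: 120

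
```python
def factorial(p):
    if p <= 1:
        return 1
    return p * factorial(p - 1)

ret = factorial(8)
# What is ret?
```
Call trace:
factorial(p=8)
  factorial(p=7)
    factorial(p=6)
      factorial(p=5)
        factorial(p=4)
          factorial(p=3)
            factorial(p=2)
              factorial(p=1)
              -> return 1
            -> return 2
          -> return 6
        -> return 24
      -> return 120
    -> return 720
  -> return 5040
-> return 40320

Final answer: 40320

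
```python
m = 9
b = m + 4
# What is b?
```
Trace:
  m=9
  m=9, b=13

Final answer: 13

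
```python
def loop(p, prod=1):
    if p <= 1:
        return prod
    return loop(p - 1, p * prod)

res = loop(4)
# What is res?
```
Call trace:
loop(p=4, prod=1)
  loop(p=3, prod=4)
    loop(p=2, prod=12)
      loop(p=1, prod=24)
      -> return 24
    -> return 24
  -> return 24
-> return 24

Final answer: 24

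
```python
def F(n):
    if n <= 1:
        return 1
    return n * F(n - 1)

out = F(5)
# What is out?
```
Call trace:
F(n=5)
  F(n=4)
    F(n=3)
      F(n=2)
        F(n=1)
        -> return 1
      -> return 2
    -> return 6
  -> return 24
-> return 120

Final answer: 120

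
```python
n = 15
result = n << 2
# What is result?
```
Trace:
  n=15
  n=15, result=60

Final answer: 60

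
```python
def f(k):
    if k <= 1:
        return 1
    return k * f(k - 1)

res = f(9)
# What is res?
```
Call trace:
f(k=9)
  f(k=8)
    f(k=7)
      f(k=6)
        f(k=5)
          f(k=4)
            f(k=3)
              f(k=2)
                f(k=1)
                -> return 1
              -> return 2
            -> return 6
          -> return 24
        -> return 120
      -> return 720
    -> return 5040
  -> return 40320
-> return 362880

Final answer: 362880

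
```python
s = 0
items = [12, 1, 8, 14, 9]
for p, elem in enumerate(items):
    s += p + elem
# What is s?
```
Trace:
  s=0
  s=12, p=0, elem=12
  s=14, p=1, elem=1
  s=24, p=2, elem=8
  s=41, p=3, elem=14
  s=54, p=4, elem=9

Final answer: 54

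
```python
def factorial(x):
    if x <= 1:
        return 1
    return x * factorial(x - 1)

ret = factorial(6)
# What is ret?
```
Call trace:
factorial(x=6)
  factorial(x=5)
    factorial(x=4)
      factorial(x=3)
        factorial(x=2)
          factorial(x=1)
          -> return 1
        -> return 2
      -> return 6
    -> return 24
  -> return 120
-> return 720

Final answer: 720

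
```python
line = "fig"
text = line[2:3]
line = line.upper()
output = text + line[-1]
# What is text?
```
Trace:
  line='fig'
  line='fig', text='g'
  line='FIG', text='g'
  line='FIG', text='g', output='gG'

Final answer: 'g'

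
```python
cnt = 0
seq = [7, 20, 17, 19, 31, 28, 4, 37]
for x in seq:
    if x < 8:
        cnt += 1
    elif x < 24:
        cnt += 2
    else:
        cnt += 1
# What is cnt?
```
Trace:
  cnt=0
  cnt=1, x=7
  cnt=3, x=20
  cnt=5, x=17
  cnt=7, x=19
  cnt=8, x=31
  cnt=9, x=28
  cnt=10, x=4
  cnt=11, x=37

Final answer: 11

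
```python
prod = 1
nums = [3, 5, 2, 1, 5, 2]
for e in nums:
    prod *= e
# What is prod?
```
Trace:
  prod=1
  prod=3, e=3
  prod=15, e=5
  prod=30, e=2
  prod=30, e=1
  prod=150, e=5
  prod=300, e=2

Final answer: 300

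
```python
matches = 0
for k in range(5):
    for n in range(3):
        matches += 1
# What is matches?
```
Trace:
  matches=0
  matches=1, k=0, n=0
  matches=2, k=0, n=1
  matches=3, k=0, n=2
  matches=4, k=1, n=0
  matches=5, k=1, n=1
  matches=6, k=1, n=2
  matches=7, k=2, n=0
  matches=8, k=2, n=1
  matches=9, k=2, n=2
  matches=10, k=3, n=0
  matches=11, k=3, n=1
  matches=12, k=3, n=2
  matches=13, k=4, n=0
  matches=14, k=4, n=1
  matches=15, k=4, n=2

Final answer: 15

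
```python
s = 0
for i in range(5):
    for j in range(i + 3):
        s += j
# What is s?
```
Trace:
  s=0
  s=0, i=0, j=0
  s=1, i=0, j=1
  s=3, i=0, j=2
  s=3, i=1, j=0
  s=4, i=1, j=1
  s=6, i=1, j=2
  s=9, i=1, j=3
  s=9, i=2, j=0
  s=10, i=2, j=1
  s=12, i=2, j=2
  s=15, i=2, j=3
  s=19, i=2, j=4
  s=19, i=3, j=0
  s=20, i=3, j=1
  s=22, i=3, j=2
  s=25, i=3, j=3
  s=29, i=3, j=4
  s=34, i=3, j=5
  s=34, i=4, j=0
  s=35, i=4, j=1
  s=37, i=4, j=2
  s=40, i=4, j=3
  s=44, i=4, j=4
  s=49, i=4, j=5
  s=55, i=4, j=6

Final answer: 55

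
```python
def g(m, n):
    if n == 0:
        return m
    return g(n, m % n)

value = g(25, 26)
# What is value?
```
Call trace:
g(m=25, n=26)
  g(m=26, n=25)
    g(m=25, n=1)
      g(m=1, n=0)
      -> return 1
    -> return 1
  -> return 1
-> return 1

Final answer: 1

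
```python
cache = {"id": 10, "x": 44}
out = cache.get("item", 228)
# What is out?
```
Trace:
  cache={'id': 10, 'x': 44}
  cache={'id': 10, 'x': 44}, out=228

Final answer: 228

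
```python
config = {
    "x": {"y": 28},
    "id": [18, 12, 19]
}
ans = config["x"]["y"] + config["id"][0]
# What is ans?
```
Trace:
  config={'x': {'y': 28}, 'id': [18, 12, 19]}
  config={'x': {'y': 28}, 'id': [18, 12, 19]}, ans=46

Final answer: 46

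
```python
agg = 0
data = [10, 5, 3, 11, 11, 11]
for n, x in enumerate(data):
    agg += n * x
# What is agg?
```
Trace:
  agg=0
  agg=0, n=0, x=10
  agg=5, n=1, x=5
  agg=11, n=2, x=3
  agg=44, n=3, x=11
  agg=88, n=4, x=11
  agg=143, n=5, x=11

Final answer: 143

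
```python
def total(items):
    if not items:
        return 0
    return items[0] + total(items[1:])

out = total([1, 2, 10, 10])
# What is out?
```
Call trace:
total(items=[1, 2, 10, 10])
  total(items=[2, 10, 10])
    total(items=[10, 10])
      total(items=[10])
        total(items=[])
        -> return 0
      -> return 10
    -> return 20
  -> return 22
-> return 23

Final answer: 23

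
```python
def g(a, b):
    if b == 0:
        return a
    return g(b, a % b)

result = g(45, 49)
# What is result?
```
Call trace:
g(a=45, b=49)
  g(a=49, b=45)
    g(a=45, b=4)
      g(a=4, b=1)
        g(a=1, b=0)
        -> return 1
      -> return 1
    -> return 1
  -> return 1
-> return 1

Final answer: 1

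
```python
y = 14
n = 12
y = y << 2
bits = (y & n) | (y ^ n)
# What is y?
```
Trace:
  y=14
  y=14, n=12
  y=56, n=12
  y=56, n=12, bits=60

Final answer: 56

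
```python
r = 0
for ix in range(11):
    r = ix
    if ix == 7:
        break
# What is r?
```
Trace:
  r=0
  r=0, ix=0
  r=1, ix=1
  r=2, ix=2
  r=3, ix=3
  r=4, ix=4
  r=5, ix=5
  r=6, ix=6
  r=7, ix=7

Final answer: 7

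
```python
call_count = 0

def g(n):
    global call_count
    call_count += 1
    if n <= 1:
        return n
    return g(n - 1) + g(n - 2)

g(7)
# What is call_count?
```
Call trace (a repeated sub-call is expanded the first time; later identical calls just restate its return value):
g(n=7)
  g(n=6)
    g(n=5)
      g(n=4)
        g(n=3)
          g(n=2)
            g(n=1)
            -> return 1
            g(n=0)
            -> return 0
          -> return 1
          g(n=1)
          -> return 1
        -> return 2
        g(n=2) -> return 1  (same call as traced above)
      -> return 3
      g(n=3) -> return 2  (same call as traced above)
    -> return 5
    g(n=4) -> return 3  (same call as traced above)
  -> return 8
  g(n=5) -> return 5  (same call as traced above)
-> return 13

call_count is incremented once per call, so count the calls in each subtree. Let C(n) = number of calls made by g(n).
C(0) = C(1) = 1 (base case, no recursion); C(n) = 1 + C(n - 1) + C(n - 2) otherwise.
C(2) = 1 + C(1) + C(0) = 1 + 1 + 1 = 3
C(3) = 1 + C(2) + C(1) = 1 + 3 + 1 = 5
C(4) = 1 + C(3) + C(2) = 1 + 5 + 3 = 9
C(5) = 1 + C(4) + C(3) = 1 + 9 + 5 = 15
C(6) = 1 + C(5) + C(4) = 1 + 15 + 9 = 25
C(7) = 1 + C(6) + C(5) = 1 + 25 + 15 = 41
call_count = C(7) = 41

Final answer: 41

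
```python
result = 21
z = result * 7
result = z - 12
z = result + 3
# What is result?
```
Trace:
  result=21
  result=21, z=147
  result=135, z=147
  result=135, z=138

Final answer: 135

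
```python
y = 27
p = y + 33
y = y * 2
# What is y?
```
Trace:
  y=27
  y=27, p=60
  y=54, p=60

Final answer: 54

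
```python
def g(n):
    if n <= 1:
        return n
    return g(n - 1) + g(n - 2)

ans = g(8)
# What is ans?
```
Call trace (a repeated sub-call is expanded the first time; later identical calls just restate its return value):
g(n=8)
  g(n=7)
    g(n=6)
      g(n=5)
        g(n=4)
          g(n=3)
            g(n=2)
              g(n=1)
              -> return 1
              g(n=0)
              -> return 0
            -> return 1
            g(n=1)
            -> return 1
          -> return 2
          g(n=2) -> return 1  (same call as traced above)
        -> return 3
        g(n=3) -> return 2  (same call as traced above)
      -> return 5
      g(n=4) -> return 3  (same call as traced above)
    -> return 8
    g(n=5) -> return 5  (same call as traced above)
  -> return 13
  g(n=6) -> return 8  (same call as traced above)
-> return 21

Final answer: 21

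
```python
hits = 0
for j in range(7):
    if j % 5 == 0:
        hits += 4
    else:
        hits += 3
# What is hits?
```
Trace:
  hits=0
  hits=4, j=0
  hits=7, j=1
  hits=10, j=2
  hits=13, j=3
  hits=16, j=4
  hits=20, j=5
  hits=23, j=6

Final answer: 23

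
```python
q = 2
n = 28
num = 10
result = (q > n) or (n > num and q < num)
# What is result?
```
Trace:
  q=2
  q=2, n=28
  q=2, n=28, num=10
  q=2, n=28, num=10, result=True

Final answer: True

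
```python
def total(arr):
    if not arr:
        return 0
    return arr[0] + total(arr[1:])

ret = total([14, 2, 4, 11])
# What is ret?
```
Call trace:
total(arr=[14, 2, 4, 11])
  total(arr=[2, 4, 11])
    total(arr=[4, 11])
      total(arr=[11])
        total(arr=[])
        -> return 0
      -> return 11
    -> return 15
  -> return 17
-> return 31

Final answer: 31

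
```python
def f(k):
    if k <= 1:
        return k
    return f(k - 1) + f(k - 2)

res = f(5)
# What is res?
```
Call trace (a repeated sub-call is expanded the first time; later identical calls just restate its return value):
f(k=5)
  f(k=4)
    f(k=3)
      f(k=2)
        f(k=1)
        -> return 1
        f(k=0)
        -> return 0
      -> return 1
      f(k=1)
      -> return 1
    -> return 2
    f(k=2) -> return 1  (same call as traced above)
  -> return 3
  f(k=3) -> return 2  (same call as traced above)
-> return 5

Final answer: 5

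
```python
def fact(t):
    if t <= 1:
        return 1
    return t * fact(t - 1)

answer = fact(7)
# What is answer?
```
Call trace:
fact(t=7)
  fact(t=6)
    fact(t=5)
      fact(t=4)
        fact(t=3)
          fact(t=2)
            fact(t=1)
            -> return 1
          -> return 2
        -> return 6
      -> return 24
    -> return 120
  -> return 720
-> return 5040

Final answer: 5040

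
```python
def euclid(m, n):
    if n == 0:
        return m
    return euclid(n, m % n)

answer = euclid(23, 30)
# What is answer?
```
Call trace:
euclid(m=23, n=30)
  euclid(m=30, n=23)
    euclid(m=23, n=7)
      euclid(m=7, n=2)
        euclid(m=2, n=1)
          euclid(m=1, n=0)
          -> return 1
        -> return 1
      -> return 1
    -> return 1
  -> return 1
-> return 1

Final answer: 1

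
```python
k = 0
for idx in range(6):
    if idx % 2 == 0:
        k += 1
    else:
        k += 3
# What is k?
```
Trace:
  k=0
  k=1, idx=0
  k=4, idx=1
  k=5, idx=2
  k=8, idx=3
  k=9, idx=4
  k=12, idx=5

Final answer: 12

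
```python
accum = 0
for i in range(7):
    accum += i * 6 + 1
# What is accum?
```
Trace:
  accum=0
  accum=1, i=0
  accum=8, i=1
  accum=21, i=2
  accum=40, i=3
  accum=65, i=4
  accum=96, i=5
  accum=133, i=6

Final answer: 133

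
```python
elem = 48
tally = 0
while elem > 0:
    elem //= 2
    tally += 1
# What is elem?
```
Trace:
  elem=48
  elem=48, tally=0
  elem=24, tally=1
  elem=12, tally=2
  elem=6, tally=3
  elem=3, tally=4
  elem=1, tally=5
  elem=0, tally=6

Final answer: 0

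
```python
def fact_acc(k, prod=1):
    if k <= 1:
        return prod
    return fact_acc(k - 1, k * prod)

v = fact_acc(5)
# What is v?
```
Call trace:
fact_acc(k=5, prod=1)
  fact_acc(k=4, prod=5)
    fact_acc(k=3, prod=20)
      fact_acc(k=2, prod=60)
        fact_acc(k=1, prod=120)
        -> return 120
      -> return 120
    -> return 120
  -> return 120
-> return 120

Final answer: 120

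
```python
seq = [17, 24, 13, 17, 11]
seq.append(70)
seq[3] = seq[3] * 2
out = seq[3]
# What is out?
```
Trace:
  seq=[17, 24, 13, 17, 11]
  seq=[17, 24, 13, 17, 11, 70]
  seq=[17, 24, 13, 34, 11, 70]
  seq=[17, 24, 13, 34, 11, 70], out=34

Final answer: 34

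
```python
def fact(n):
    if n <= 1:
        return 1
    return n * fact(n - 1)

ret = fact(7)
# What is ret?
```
Call trace:
fact(n=7)
  fact(n=6)
    fact(n=5)
      fact(n=4)
        fact(n=3)
          fact(n=2)
            fact(n=1)
            -> return 1
          -> return 2
        -> return 6
      -> return 24
    -> return 120
  -> return 720
-> return 5040

Final answer: 5040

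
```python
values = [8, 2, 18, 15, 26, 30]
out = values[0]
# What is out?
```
Trace:
  values=[8, 2, 18, 15, 26, 30]
  values=[8, 2, 18, 15, 26, 30], out=8

Final answer: 8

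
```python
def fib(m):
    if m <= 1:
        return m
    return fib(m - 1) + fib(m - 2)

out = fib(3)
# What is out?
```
Call trace:
fib(m=3)
  fib(m=2)
    fib(m=1)
    -> return 1
    fib(m=0)
    -> return 0
  -> return 1
  fib(m=1)
  -> return 1
-> return 2

Final answer: 2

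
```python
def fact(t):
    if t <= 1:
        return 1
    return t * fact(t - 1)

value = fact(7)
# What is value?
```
Call trace:
fact(t=7)
  fact(t=6)
    fact(t=5)
      fact(t=4)
        fact(t=3)
          fact(t=2)
            fact(t=1)
            -> return 1
          -> return 2
        -> return 6
      -> return 24
    -> return 120
  -> return 720
-> return 5040

Final answer: 5040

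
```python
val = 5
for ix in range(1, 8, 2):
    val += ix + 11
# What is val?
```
Trace:
  val=5
  val=17, ix=1
  val=31, ix=3
  val=47, ix=5
  val=65, ix=7

Final answer: 65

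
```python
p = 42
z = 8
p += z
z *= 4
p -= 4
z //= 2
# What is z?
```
Trace:
  p=42
  p=42, z=8
  p=50, z=8
  p=50, z=32
  p=46, z=32
  p=46, z=16

Final answer: 16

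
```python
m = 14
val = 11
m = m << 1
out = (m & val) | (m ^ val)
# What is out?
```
Trace:
  m=14
  m=14, val=11
  m=28, val=11
  m=28, val=11, out=31

Final answer: 31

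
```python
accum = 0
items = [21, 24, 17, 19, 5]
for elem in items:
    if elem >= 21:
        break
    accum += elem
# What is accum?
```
Trace:
  accum=0
  accum=0, elem=21

Final answer: 0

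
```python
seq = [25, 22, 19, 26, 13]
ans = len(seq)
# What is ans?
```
Trace:
  seq=[25, 22, 19, 26, 13]
  seq=[25, 22, 19, 26, 13], ans=5

Final answer: 5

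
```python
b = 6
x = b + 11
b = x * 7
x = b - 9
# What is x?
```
Trace:
  b=6
  b=6, x=17
  b=119, x=17
  b=119, x=110

Final answer: 110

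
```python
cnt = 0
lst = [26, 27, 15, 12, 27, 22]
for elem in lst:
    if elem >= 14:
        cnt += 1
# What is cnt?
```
Trace:
  cnt=0
  cnt=1, elem=26
  cnt=2, elem=27
  cnt=3, elem=15
  cnt=3, elem=12
  cnt=4, elem=27
  cnt=5, elem=22

Final answer: 5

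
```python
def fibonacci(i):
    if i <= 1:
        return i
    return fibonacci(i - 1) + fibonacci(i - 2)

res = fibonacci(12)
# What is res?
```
Call trace (a repeated sub-call is expanded the first time; later identical calls just restate its return value):
fibonacci(i=12)
  fibonacci(i=11)
    fibonacci(i=10)
      fibonacci(i=9)
        fibonacci(i=8)
          fibonacci(i=7)
            fibonacci(i=6)
              fibonacci(i=5)
                fibonacci(i=4)
                  fibonacci(i=3)
                    fibonacci(i=2)
                      fibonacci(i=1)
                      -> return 1
                      fibonacci(i=0)
                      -> return 0
                    -> return 1
                    fibonacci(i=1)
                    -> return 1
                  -> return 2
                  fibonacci(i=2) -> return 1  (same call as traced above)
                -> return 3
                fibonacci(i=3) -> return 2  (same call as traced above)
              -> return 5
              fibonacci(i=4) -> return 3  (same call as traced above)
            -> return 8
            fibonacci(i=5) -> return 5  (same call as traced above)
          -> return 13
          fibonacci(i=6) -> return 8  (same call as traced above)
        -> return 21
        fibonacci(i=7) -> return 13  (same call as traced above)
      -> return 34
      fibonacci(i=8) -> return 21  (same call as traced above)
    -> return 55
    fibonacci(i=9) -> return 34  (same call as traced above)
  -> return 89
  fibonacci(i=10) -> return 55  (same call as traced above)
-> return 144

Final answer: 144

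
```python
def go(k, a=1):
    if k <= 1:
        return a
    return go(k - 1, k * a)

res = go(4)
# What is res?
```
Call trace:
go(k=4, a=1)
  go(k=3, a=4)
    go(k=2, a=12)
      go(k=1, a=24)
      -> return 24
    -> return 24
  -> return 24
-> return 24

Final answer: 24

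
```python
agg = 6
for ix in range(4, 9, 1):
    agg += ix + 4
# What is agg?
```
Trace:
  agg=6
  agg=14, ix=4
  agg=23, ix=5
  agg=33, ix=6
  agg=44, ix=7
  agg=56, ix=8

Final answer: 56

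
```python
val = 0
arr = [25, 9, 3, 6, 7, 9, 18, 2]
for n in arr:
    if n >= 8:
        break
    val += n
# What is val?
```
Trace:
  val=0
  val=0, n=25

Final answer: 0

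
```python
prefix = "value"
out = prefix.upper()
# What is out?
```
Trace:
  prefix='value'
  prefix='value', out='VALUE'

Final answer: 'VALUE'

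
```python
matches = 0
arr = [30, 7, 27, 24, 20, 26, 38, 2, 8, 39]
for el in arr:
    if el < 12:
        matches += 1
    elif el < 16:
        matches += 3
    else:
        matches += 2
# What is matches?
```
Trace:
  matches=0
  matches=2, el=30
  matches=3, el=7
  matches=5, el=27
  matches=7, el=24
  matches=9, el=20
  matches=11, el=26
  matches=13, el=38
  matches=14, el=2
  matches=15, el=8
  matches=17, el=39

Final answer: 17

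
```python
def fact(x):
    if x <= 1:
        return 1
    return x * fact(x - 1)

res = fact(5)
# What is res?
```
Call trace:
fact(x=5)
  fact(x=4)
    fact(x=3)
      fact(x=2)
        fact(x=1)
        -> return 1
      -> return 2
    -> return 6
  -> return 24
-> return 120

Final answer: 120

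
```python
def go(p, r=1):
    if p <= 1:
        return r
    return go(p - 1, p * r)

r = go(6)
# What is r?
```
Call trace:
go(p=6, r=1)
  go(p=5, r=6)
    go(p=4, r=30)
      go(p=3, r=120)
        go(p=2, r=360)
          go(p=1, r=720)
          -> return 720
        -> return 720
      -> return 720
    -> return 720
  -> return 720
-> return 720

Final answer: 720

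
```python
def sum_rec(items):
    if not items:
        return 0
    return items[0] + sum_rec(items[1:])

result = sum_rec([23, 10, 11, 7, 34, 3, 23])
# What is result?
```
Call trace:
sum_rec(items=[23, 10, 11, 7, 34, 3, 23])
  sum_rec(items=[10, 11, 7, 34, 3, 23])
    sum_rec(items=[11, 7, 34, 3, 23])
      sum_rec(items=[7, 34, 3, 23])
        sum_rec(items=[34, 3, 23])
          sum_rec(items=[3, 23])
            sum_rec(items=[23])
              sum_rec(items=[])
              -> return 0
            -> return 23
          -> return 26
        -> return 60
      -> return 67
    -> return 78
  -> return 88
-> return 111

Final answer: 111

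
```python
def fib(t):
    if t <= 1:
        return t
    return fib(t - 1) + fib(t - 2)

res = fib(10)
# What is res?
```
Call trace (a repeated sub-call is expanded the first time; later identical calls just restate its return value):
fib(t=10)
  fib(t=9)
    fib(t=8)
      fib(t=7)
        fib(t=6)
          fib(t=5)
            fib(t=4)
              fib(t=3)
                fib(t=2)
                  fib(t=1)
                  -> return 1
                  fib(t=0)
                  -> return 0
                -> return 1
                fib(t=1)
                -> return 1
              -> return 2
              fib(t=2) -> return 1  (same call as traced above)
            -> return 3
            fib(t=3) -> return 2  (same call as traced above)
          -> return 5
          fib(t=4) -> return 3  (same call as traced above)
        -> return 8
        fib(t=5) -> return 5  (same call as traced above)
      -> return 13
      fib(t=6) -> return 8  (same call as traced above)
    -> return 21
    fib(t=7) -> return 13  (same call as traced above)
  -> return 34
  fib(t=8) -> return 21  (same call as traced above)
-> return 55

Final answer: 55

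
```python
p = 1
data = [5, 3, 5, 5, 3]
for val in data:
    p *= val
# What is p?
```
Trace:
  p=1
  p=5, val=5
  p=15, val=3
  p=75, val=5
  p=375, val=5
  p=1125, val=3

Final answer: 1125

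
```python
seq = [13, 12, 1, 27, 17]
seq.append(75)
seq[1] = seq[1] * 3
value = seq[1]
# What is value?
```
Trace:
  seq=[13, 12, 1, 27, 17]
  seq=[13, 12, 1, 27, 17, 75]
  seq=[13, 36, 1, 27, 17, 75]
  seq=[13, 36, 1, 27, 17, 75], value=36

Final answer: 36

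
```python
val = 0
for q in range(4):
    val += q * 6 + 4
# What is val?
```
Trace:
  val=0
  val=4, q=0
  val=14, q=1
  val=30, q=2
  val=52, q=3

Final answer: 52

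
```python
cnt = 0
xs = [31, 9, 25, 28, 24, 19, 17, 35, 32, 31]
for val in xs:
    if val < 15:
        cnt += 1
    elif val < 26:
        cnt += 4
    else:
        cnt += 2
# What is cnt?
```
Trace:
  cnt=0
  cnt=2, val=31
  cnt=3, val=9
  cnt=7, val=25
  cnt=9, val=28
  cnt=13, val=24
  cnt=17, val=19
  cnt=21, val=17
  cnt=23, val=35
  cnt=25, val=32
  cnt=27, val=31

Final answer: 27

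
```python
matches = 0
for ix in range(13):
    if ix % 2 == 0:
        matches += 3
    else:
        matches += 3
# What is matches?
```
Trace:
  matches=0
  matches=3, ix=0
  matches=6, ix=1
  matches=9, ix=2
  matches=12, ix=3
  matches=15, ix=4
  matches=18, ix=5
  matches=21, ix=6
  matches=24, ix=7
  matches=27, ix=8
  matches=30, ix=9
  matches=33, ix=10
  matches=36, ix=11
  matches=39, ix=12

Final answer: 39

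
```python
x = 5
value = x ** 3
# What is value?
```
Trace:
  x=5
  x=5, value=125

Final answer: 125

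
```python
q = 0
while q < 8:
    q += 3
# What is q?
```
Trace:
  q=0
  q=3
  q=6
  q=9

Final answer: 9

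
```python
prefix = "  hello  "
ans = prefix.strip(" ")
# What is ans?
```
Trace:
  prefix='  hello  '
  prefix='  hello  ', ans='hello'

Final answer: 'hello'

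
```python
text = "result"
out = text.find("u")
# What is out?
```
Trace:
  text='result'
  text='result', out=3

Final answer: 3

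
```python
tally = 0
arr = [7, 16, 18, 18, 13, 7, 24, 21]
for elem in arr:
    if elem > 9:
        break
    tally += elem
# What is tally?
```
Trace:
  tally=0
  tally=7, elem=7
  tally=7, elem=16

Final answer: 7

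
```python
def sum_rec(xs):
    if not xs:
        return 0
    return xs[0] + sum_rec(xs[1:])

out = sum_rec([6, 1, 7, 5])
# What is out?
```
Call trace:
sum_rec(xs=[6, 1, 7, 5])
  sum_rec(xs=[1, 7, 5])
    sum_rec(xs=[7, 5])
      sum_rec(xs=[5])
        sum_rec(xs=[])
        -> return 0
      -> return 5
    -> return 12
  -> return 13
-> return 19

Final answer: 19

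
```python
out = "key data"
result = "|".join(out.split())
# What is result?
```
Trace:
  out='key data'
  out='key data', result='key|data'

Final answer: 'key|data'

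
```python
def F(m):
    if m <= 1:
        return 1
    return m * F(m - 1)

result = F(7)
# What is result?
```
Call trace:
F(m=7)
  F(m=6)
    F(m=5)
      F(m=4)
        F(m=3)
          F(m=2)
            F(m=1)
            -> return 1
          -> return 2
        -> return 6
      -> return 24
    -> return 120
  -> return 720
-> return 5040

Final answer: 5040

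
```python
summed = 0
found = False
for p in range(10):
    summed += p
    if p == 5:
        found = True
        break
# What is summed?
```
Trace:
  summed=0
  summed=0, found=False
  summed=0, found=False, p=0
  summed=1, found=False, p=1
  summed=3, found=False, p=2
  summed=6, found=False, p=3
  summed=10, found=False, p=4
  summed=15, found=True, p=5

Final answer: 15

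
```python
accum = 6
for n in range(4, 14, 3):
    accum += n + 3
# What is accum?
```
Trace:
  accum=6
  accum=13, n=4
  accum=23, n=7
  accum=36, n=10
  accum=52, n=13

Final answer: 52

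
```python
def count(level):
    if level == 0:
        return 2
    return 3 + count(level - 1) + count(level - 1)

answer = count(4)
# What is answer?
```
Call trace (a repeated sub-call is expanded the first time; later identical calls just restate its return value):
count(level=4)
  count(level=3)
    count(level=2)
      count(level=1)
        count(level=0)
        -> return 2
        count(level=0)
        -> return 2
      -> return 7
      count(level=1) -> return 7  (same call as traced above)
    -> return 17
    count(level=2) -> return 17  (same call as traced above)
  -> return 37
  count(level=3) -> return 37  (same call as traced above)
-> return 77

Final answer: 77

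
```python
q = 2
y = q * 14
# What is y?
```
Trace:
  q=2
  q=2, y=28

Final answer: 28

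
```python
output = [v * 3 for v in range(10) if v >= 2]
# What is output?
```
Trace:
  v=0
  v=1
  v=2
  v=3
  v=4
  v=5
  v=6
  v=7
  v=8
  v=9
  output=[6, 9, 12, 15, 18, 21, 24, 27]

Final answer: [6, 9, 12, 15, 18, 21, 24, 27]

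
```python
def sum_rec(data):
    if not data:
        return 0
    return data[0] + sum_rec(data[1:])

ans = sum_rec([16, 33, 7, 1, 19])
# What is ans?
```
Call trace:
sum_rec(data=[16, 33, 7, 1, 19])
  sum_rec(data=[33, 7, 1, 19])
    sum_rec(data=[7, 1, 19])
      sum_rec(data=[1, 19])
        sum_rec(data=[19])
          sum_rec(data=[])
          -> return 0
        -> return 19
      -> return 20
    -> return 27
  -> return 60
-> return 76

Final answer: 76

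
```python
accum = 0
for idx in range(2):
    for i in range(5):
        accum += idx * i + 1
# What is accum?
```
Trace:
  accum=0
  accum=1, idx=0, i=0
  accum=2, idx=0, i=1
  accum=3, idx=0, i=2
  accum=4, idx=0, i=3
  accum=5, idx=0, i=4
  accum=6, idx=1, i=0
  accum=8, idx=1, i=1
  accum=11, idx=1, i=2
  accum=15, idx=1, i=3
  accum=20, idx=1, i=4

Final answer: 20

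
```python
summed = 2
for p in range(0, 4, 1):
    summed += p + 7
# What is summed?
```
Trace:
  summed=2
  summed=9, p=0
  summed=17, p=1
  summed=26, p=2
  summed=36, p=3

Final answer: 36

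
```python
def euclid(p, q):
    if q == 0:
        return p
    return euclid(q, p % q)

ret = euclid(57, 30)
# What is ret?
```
Call trace:
euclid(p=57, q=30)
  euclid(p=30, q=27)
    euclid(p=27, q=3)
      euclid(p=3, q=0)
      -> return 3
    -> return 3
  -> return 3
-> return 3

Final answer: 3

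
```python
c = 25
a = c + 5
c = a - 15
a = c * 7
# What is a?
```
Trace:
  c=25
  c=25, a=30
  c=15, a=30
  c=15, a=105

Final answer: 105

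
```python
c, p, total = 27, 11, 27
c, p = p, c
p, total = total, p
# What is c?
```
Trace:
  c=27, p=11, total=27
  c=11, p=27, total=27
  c=11, p=27, total=27

Final answer: 11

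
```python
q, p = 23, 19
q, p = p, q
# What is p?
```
Trace:
  q=23, p=19
  q=19, p=23

Final answer: 23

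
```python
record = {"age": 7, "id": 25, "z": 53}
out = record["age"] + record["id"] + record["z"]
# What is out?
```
Trace:
  record={'age': 7, 'id': 25, 'z': 53}
  record={'age': 7, 'id': 25, 'z': 53}, out=85

Final answer: 85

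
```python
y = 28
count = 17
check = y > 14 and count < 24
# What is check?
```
Trace:
  y=28
  y=28, count=17
  y=28, count=17, check=True

Final answer: True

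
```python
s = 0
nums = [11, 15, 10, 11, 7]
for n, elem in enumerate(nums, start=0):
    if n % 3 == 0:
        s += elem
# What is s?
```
Trace:
  s=0
  s=11, n=0, elem=11
  s=11, n=1, elem=15
  s=11, n=2, elem=10
  s=22, n=3, elem=11
  s=22, n=4, elem=7

Final answer: 22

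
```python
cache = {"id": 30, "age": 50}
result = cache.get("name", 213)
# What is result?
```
Trace:
  cache={'id': 30, 'age': 50}
  cache={'id': 30, 'age': 50}, result=213

Final answer: 213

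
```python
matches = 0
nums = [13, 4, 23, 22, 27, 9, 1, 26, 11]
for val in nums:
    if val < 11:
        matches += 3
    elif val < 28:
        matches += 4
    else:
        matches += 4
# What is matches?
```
Trace:
  matches=0
  matches=4, val=13
  matches=7, val=4
  matches=11, val=23
  matches=15, val=22
  matches=19, val=27
  matches=22, val=9
  matches=25, val=1
  matches=29, val=26
  matches=33, val=11

Final answer: 33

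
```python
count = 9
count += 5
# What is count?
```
Trace:
  count=9
  count=14

Final answer: 14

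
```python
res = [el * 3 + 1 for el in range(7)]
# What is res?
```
Trace:
  el=0
  el=1
  el=2
  el=3
  el=4
  el=5
  el=6
  res=[1, 4, 7, 10, 13, 16, 19]

Final answer: [1, 4, 7, 10, 13, 16, 19]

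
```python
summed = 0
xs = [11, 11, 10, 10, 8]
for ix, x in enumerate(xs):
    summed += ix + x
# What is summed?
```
Trace:
  summed=0
  summed=11, ix=0, x=11
  summed=23, ix=1, x=11
  summed=35, ix=2, x=10
  summed=48, ix=3, x=10
  summed=60, ix=4, x=8

Final answer: 60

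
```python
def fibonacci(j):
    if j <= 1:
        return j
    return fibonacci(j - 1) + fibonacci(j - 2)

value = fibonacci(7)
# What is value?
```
Call trace (a repeated sub-call is expanded the first time; later identical calls just restate its return value):
fibonacci(j=7)
  fibonacci(j=6)
    fibonacci(j=5)
      fibonacci(j=4)
        fibonacci(j=3)
          fibonacci(j=2)
            fibonacci(j=1)
            -> return 1
            fibonacci(j=0)
            -> return 0
          -> return 1
          fibonacci(j=1)
          -> return 1
        -> return 2
        fibonacci(j=2) -> return 1  (same call as traced above)
      -> return 3
      fibonacci(j=3) -> return 2  (same call as traced above)
    -> return 5
    fibonacci(j=4) -> return 3  (same call as traced above)
  -> return 8
  fibonacci(j=5) -> return 5  (same call as traced above)
-> return 13

Final answer: 13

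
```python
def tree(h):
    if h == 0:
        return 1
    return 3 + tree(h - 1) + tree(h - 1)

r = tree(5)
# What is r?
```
Call trace (a repeated sub-call is expanded the first time; later identical calls just restate its return value):
tree(h=5)
  tree(h=4)
    tree(h=3)
      tree(h=2)
        tree(h=1)
          tree(h=0)
          -> return 1
          tree(h=0)
          -> return 1
        -> return 5
        tree(h=1) -> return 5  (same call as traced above)
      -> return 13
      tree(h=2) -> return 13  (same call as traced above)
    -> return 29
    tree(h=3) -> return 29  (same call as traced above)
  -> return 61
  tree(h=4) -> return 61  (same call as traced above)
-> return 125

Final answer: 125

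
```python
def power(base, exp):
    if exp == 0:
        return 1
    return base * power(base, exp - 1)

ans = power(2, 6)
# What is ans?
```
Call trace:
power(base=2, exp=6)
  power(base=2, exp=5)
    power(base=2, exp=4)
      power(base=2, exp=3)
        power(base=2, exp=2)
          power(base=2, exp=1)
            power(base=2, exp=0)
            -> return 1
          -> return 2
        -> return 4
      -> return 8
    -> return 16
  -> return 32
-> return 64

Final answer: 64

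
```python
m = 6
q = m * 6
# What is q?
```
Trace:
  m=6
  m=6, q=36

Final answer: 36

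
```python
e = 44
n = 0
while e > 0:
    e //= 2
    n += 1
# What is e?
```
Trace:
  e=44
  e=44, n=0
  e=22, n=1
  e=11, n=2
  e=5, n=3
  e=2, n=4
  e=1, n=5
  e=0, n=6

Final answer: 0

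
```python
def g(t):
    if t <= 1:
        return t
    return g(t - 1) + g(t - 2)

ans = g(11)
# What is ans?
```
Call trace (a repeated sub-call is expanded the first time; later identical calls just restate its return value):
g(t=11)
  g(t=10)
    g(t=9)
      g(t=8)
        g(t=7)
          g(t=6)
            g(t=5)
              g(t=4)
                g(t=3)
                  g(t=2)
                    g(t=1)
                    -> return 1
                    g(t=0)
                    -> return 0
                  -> return 1
                  g(t=1)
                  -> return 1
                -> return 2
                g(t=2) -> return 1  (same call as traced above)
              -> return 3
              g(t=3) -> return 2  (same call as traced above)
            -> return 5
            g(t=4) -> return 3  (same call as traced above)
          -> return 8
          g(t=5) -> return 5  (same call as traced above)
        -> return 13
        g(t=6) -> return 8  (same call as traced above)
      -> return 21
      g(t=7) -> return 13  (same call as traced above)
    -> return 34
    g(t=8) -> return 21  (same call as traced above)
  -> return 55
  g(t=9) -> return 34  (same call as traced above)
-> return 89

Final answer: 89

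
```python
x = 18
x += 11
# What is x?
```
Trace:
  x=18
  x=29

Final answer: 29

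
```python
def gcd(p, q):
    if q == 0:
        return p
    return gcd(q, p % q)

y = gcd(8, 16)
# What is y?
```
Call trace:
gcd(p=8, q=16)
  gcd(p=16, q=8)
    gcd(p=8, q=0)
    -> return 8
  -> return 8
-> return 8

Final answer: 8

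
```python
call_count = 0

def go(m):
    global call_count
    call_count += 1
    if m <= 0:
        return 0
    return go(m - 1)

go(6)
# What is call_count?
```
Call trace:
go(m=6)
  go(m=5)
    go(m=4)
      go(m=3)
        go(m=2)
          go(m=1)
            go(m=0)
            -> return 0
          -> return 0
        -> return 0
      -> return 0
    -> return 0
  -> return 0
-> return 0

call_count is incremented once per call. go is entered once for each m = 6, 5, 4, 3, 2, 1, 0 (the m <= 0 call returns without recursing), i.e. 6 + 1 calls.
call_count = 7

Final answer: 7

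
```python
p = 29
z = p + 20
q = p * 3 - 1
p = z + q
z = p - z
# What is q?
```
Trace:
  p=29
  p=29, z=49
  p=29, z=49, q=86
  p=135, z=49, q=86
  p=135, z=86, q=86

Final answer: 86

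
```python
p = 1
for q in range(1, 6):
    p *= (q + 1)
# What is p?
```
Trace:
  p=1
  p=2, q=1
  p=6, q=2
  p=24, q=3
  p=120, q=4
  p=720, q=5

Final answer: 720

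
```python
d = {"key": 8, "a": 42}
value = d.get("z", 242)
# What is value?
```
Trace:
  d={'key': 8, 'a': 42}
  d={'key': 8, 'a': 42}, value=242

Final answer: 242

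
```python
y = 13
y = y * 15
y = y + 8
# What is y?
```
Trace:
  y=13
  y=195
  y=203

Final answer: 203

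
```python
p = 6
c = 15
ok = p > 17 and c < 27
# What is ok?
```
Trace:
  p=6
  p=6, c=15
  p=6, c=15, ok=False

Final answer: False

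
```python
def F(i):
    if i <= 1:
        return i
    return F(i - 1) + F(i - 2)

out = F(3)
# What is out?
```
Call trace:
F(i=3)
  F(i=2)
    F(i=1)
    -> return 1
    F(i=0)
    -> return 0
  -> return 1
  F(i=1)
  -> return 1
-> return 2

Final answer: 2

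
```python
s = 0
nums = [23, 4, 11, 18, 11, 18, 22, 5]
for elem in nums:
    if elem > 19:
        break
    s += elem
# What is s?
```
Trace:
  s=0
  s=0, elem=23

Final answer: 0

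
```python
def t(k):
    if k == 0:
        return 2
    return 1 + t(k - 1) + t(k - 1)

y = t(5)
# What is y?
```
Call trace (a repeated sub-call is expanded the first time; later identical calls just restate its return value):
t(k=5)
  t(k=4)
    t(k=3)
      t(k=2)
        t(k=1)
          t(k=0)
          -> return 2
          t(k=0)
          -> return 2
        -> return 5
        t(k=1) -> return 5  (same call as traced above)
      -> return 11
      t(k=2) -> return 11  (same call as traced above)
    -> return 23
    t(k=3) -> return 23  (same call as traced above)
  -> return 47
  t(k=4) -> return 47  (same call as traced above)
-> return 95

Final answer: 95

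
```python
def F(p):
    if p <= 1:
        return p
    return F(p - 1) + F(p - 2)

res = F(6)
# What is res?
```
Call trace (a repeated sub-call is expanded the first time; later identical calls just restate its return value):
F(p=6)
  F(p=5)
    F(p=4)
      F(p=3)
        F(p=2)
          F(p=1)
          -> return 1
          F(p=0)
          -> return 0
        -> return 1
        F(p=1)
        -> return 1
      -> return 2
      F(p=2) -> return 1  (same call as traced above)
    -> return 3
    F(p=3) -> return 2  (same call as traced above)
  -> return 5
  F(p=4) -> return 3  (same call as traced above)
-> return 8

Final answer: 8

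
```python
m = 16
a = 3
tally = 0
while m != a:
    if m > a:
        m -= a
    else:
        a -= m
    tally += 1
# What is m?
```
Trace:
  m=16
  m=16, a=3
  m=16, a=3, tally=0
  m=13, a=3, tally=1
  m=10, a=3, tally=2
  m=7, a=3, tally=3
  m=4, a=3, tally=4
  m=1, a=3, tally=5
  m=1, a=2, tally=6
  m=1, a=1, tally=7

Final answer: 1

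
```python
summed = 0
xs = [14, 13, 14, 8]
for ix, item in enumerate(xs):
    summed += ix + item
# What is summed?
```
Trace:
  summed=0
  summed=14, ix=0, item=14
  summed=28, ix=1, item=13
  summed=44, ix=2, item=14
  summed=55, ix=3, item=8

Final answer: 55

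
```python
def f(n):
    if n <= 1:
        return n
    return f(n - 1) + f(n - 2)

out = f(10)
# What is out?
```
Call trace (a repeated sub-call is expanded the first time; later identical calls just restate its return value):
f(n=10)
  f(n=9)
    f(n=8)
      f(n=7)
        f(n=6)
          f(n=5)
            f(n=4)
              f(n=3)
                f(n=2)
                  f(n=1)
                  -> return 1
                  f(n=0)
                  -> return 0
                -> return 1
                f(n=1)
                -> return 1
              -> return 2
              f(n=2) -> return 1  (same call as traced above)
            -> return 3
            f(n=3) -> return 2  (same call as traced above)
          -> return 5
          f(n=4) -> return 3  (same call as traced above)
        -> return 8
        f(n=5) -> return 5  (same call as traced above)
      -> return 13
      f(n=6) -> return 8  (same call as traced above)
    -> return 21
    f(n=7) -> return 13  (same call as traced above)
  -> return 34
  f(n=8) -> return 21  (same call as traced above)
-> return 55

Final answer: 55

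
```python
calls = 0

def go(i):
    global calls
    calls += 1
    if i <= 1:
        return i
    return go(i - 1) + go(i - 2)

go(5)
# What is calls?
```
Call trace (a repeated sub-call is expanded the first time; later identical calls just restate its return value):
go(i=5)
  go(i=4)
    go(i=3)
      go(i=2)
        go(i=1)
        -> return 1
        go(i=0)
        -> return 0
      -> return 1
      go(i=1)
      -> return 1
    -> return 2
    go(i=2) -> return 1  (same call as traced above)
  -> return 3
  go(i=3) -> return 2  (same call as traced above)
-> return 5

calls is incremented once per call, so count the calls in each subtree. Let C(i) = number of calls made by go(i).
C(0) = C(1) = 1 (base case, no recursion); C(i) = 1 + C(i - 1) + C(i - 2) otherwise.
C(2) = 1 + C(1) + C(0) = 1 + 1 + 1 = 3
C(3) = 1 + C(2) + C(1) = 1 + 3 + 1 = 5
C(4) = 1 + C(3) + C(2) = 1 + 5 + 3 = 9
C(5) = 1 + C(4) + C(3) = 1 + 9 + 5 = 15
calls = C(5) = 15

Final answer: 15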